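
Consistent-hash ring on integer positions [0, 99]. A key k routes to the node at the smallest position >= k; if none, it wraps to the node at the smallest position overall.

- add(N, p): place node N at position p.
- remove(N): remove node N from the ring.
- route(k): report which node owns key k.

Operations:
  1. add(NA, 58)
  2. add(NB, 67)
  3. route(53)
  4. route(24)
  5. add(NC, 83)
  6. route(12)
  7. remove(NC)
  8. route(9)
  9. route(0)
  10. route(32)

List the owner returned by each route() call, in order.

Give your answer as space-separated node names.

Answer: NA NA NA NA NA NA

Derivation:
Op 1: add NA@58 -> ring=[58:NA]
Op 2: add NB@67 -> ring=[58:NA,67:NB]
Op 3: route key 53: smallest pos >= 53 is 58 -> NA
Op 4: route key 24: smallest pos >= 24 is 58 -> NA
Op 5: add NC@83 -> ring=[58:NA,67:NB,83:NC]
Op 6: route key 12: smallest pos >= 12 is 58 -> NA
Op 7: remove NC -> ring=[58:NA,67:NB]
Op 8: route key 9: smallest pos >= 9 is 58 -> NA
Op 9: route key 0: smallest pos >= 0 is 58 -> NA
Op 10: route key 32: smallest pos >= 32 is 58 -> NA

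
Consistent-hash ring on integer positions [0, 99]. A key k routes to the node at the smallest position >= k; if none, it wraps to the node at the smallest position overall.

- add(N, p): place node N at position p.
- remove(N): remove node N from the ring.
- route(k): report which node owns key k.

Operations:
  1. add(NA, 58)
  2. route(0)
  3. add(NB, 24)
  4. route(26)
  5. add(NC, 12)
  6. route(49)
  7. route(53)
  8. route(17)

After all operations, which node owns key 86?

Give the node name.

Answer: NC

Derivation:
Op 1: add NA@58 -> ring=[58:NA]
Op 2: route key 0: smallest pos >= 0 is 58 -> NA
Op 3: add NB@24 -> ring=[24:NB,58:NA]
Op 4: route key 26: smallest pos >= 26 is 58 -> NA
Op 5: add NC@12 -> ring=[12:NC,24:NB,58:NA]
Op 6: route key 49: smallest pos >= 49 is 58 -> NA
Op 7: route key 53: smallest pos >= 53 is 58 -> NA
Op 8: route key 17: smallest pos >= 17 is 24 -> NB
Final route key 86: none >= 86, wrap to smallest pos 12 -> NC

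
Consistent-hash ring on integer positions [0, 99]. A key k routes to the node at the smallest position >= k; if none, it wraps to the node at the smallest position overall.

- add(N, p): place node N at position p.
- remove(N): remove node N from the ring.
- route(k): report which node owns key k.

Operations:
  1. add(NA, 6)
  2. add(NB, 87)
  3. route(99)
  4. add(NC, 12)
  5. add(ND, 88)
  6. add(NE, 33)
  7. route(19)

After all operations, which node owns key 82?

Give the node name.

Op 1: add NA@6 -> ring=[6:NA]
Op 2: add NB@87 -> ring=[6:NA,87:NB]
Op 3: route key 99: none >= 99, wrap to smallest pos 6 -> NA
Op 4: add NC@12 -> ring=[6:NA,12:NC,87:NB]
Op 5: add ND@88 -> ring=[6:NA,12:NC,87:NB,88:ND]
Op 6: add NE@33 -> ring=[6:NA,12:NC,33:NE,87:NB,88:ND]
Op 7: route key 19: smallest pos >= 19 is 33 -> NE
Final route key 82: smallest pos >= 82 is 87 -> NB

Answer: NB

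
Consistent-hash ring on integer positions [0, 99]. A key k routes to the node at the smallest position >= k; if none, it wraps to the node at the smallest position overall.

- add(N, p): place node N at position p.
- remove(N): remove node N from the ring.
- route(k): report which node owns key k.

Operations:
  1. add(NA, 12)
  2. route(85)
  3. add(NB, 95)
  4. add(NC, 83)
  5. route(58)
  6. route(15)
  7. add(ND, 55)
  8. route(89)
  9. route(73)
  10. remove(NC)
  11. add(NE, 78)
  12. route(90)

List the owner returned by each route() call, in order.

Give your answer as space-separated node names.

Answer: NA NC NC NB NC NB

Derivation:
Op 1: add NA@12 -> ring=[12:NA]
Op 2: route key 85: none >= 85, wrap to smallest pos 12 -> NA
Op 3: add NB@95 -> ring=[12:NA,95:NB]
Op 4: add NC@83 -> ring=[12:NA,83:NC,95:NB]
Op 5: route key 58: smallest pos >= 58 is 83 -> NC
Op 6: route key 15: smallest pos >= 15 is 83 -> NC
Op 7: add ND@55 -> ring=[12:NA,55:ND,83:NC,95:NB]
Op 8: route key 89: smallest pos >= 89 is 95 -> NB
Op 9: route key 73: smallest pos >= 73 is 83 -> NC
Op 10: remove NC -> ring=[12:NA,55:ND,95:NB]
Op 11: add NE@78 -> ring=[12:NA,55:ND,78:NE,95:NB]
Op 12: route key 90: smallest pos >= 90 is 95 -> NB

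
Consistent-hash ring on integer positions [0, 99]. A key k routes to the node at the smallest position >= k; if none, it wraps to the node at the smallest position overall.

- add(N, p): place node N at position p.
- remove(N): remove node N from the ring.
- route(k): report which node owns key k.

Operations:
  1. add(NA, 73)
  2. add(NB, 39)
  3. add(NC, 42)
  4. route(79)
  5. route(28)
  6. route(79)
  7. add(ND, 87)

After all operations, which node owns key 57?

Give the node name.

Op 1: add NA@73 -> ring=[73:NA]
Op 2: add NB@39 -> ring=[39:NB,73:NA]
Op 3: add NC@42 -> ring=[39:NB,42:NC,73:NA]
Op 4: route key 79: none >= 79, wrap to smallest pos 39 -> NB
Op 5: route key 28: smallest pos >= 28 is 39 -> NB
Op 6: route key 79: none >= 79, wrap to smallest pos 39 -> NB
Op 7: add ND@87 -> ring=[39:NB,42:NC,73:NA,87:ND]
Final route key 57: smallest pos >= 57 is 73 -> NA

Answer: NA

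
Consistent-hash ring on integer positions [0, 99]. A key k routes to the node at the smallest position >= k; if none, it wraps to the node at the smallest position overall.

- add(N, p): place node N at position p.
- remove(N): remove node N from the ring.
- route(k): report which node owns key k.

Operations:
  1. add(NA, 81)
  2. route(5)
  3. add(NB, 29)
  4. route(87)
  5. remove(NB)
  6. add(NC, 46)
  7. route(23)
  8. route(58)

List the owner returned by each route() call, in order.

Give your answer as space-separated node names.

Op 1: add NA@81 -> ring=[81:NA]
Op 2: route key 5: smallest pos >= 5 is 81 -> NA
Op 3: add NB@29 -> ring=[29:NB,81:NA]
Op 4: route key 87: none >= 87, wrap to smallest pos 29 -> NB
Op 5: remove NB -> ring=[81:NA]
Op 6: add NC@46 -> ring=[46:NC,81:NA]
Op 7: route key 23: smallest pos >= 23 is 46 -> NC
Op 8: route key 58: smallest pos >= 58 is 81 -> NA

Answer: NA NB NC NA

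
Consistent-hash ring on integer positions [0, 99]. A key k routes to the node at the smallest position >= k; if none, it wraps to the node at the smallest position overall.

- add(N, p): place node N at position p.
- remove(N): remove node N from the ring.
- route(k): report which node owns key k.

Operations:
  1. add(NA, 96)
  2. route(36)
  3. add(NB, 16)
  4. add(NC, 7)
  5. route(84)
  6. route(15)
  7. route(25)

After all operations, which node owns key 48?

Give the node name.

Op 1: add NA@96 -> ring=[96:NA]
Op 2: route key 36: smallest pos >= 36 is 96 -> NA
Op 3: add NB@16 -> ring=[16:NB,96:NA]
Op 4: add NC@7 -> ring=[7:NC,16:NB,96:NA]
Op 5: route key 84: smallest pos >= 84 is 96 -> NA
Op 6: route key 15: smallest pos >= 15 is 16 -> NB
Op 7: route key 25: smallest pos >= 25 is 96 -> NA
Final route key 48: smallest pos >= 48 is 96 -> NA

Answer: NA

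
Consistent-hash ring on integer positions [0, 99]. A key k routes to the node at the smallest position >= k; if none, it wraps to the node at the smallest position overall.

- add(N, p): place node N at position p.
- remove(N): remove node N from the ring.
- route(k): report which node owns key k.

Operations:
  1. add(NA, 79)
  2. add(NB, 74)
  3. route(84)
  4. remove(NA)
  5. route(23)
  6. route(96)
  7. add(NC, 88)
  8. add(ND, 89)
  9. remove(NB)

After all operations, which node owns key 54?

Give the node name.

Op 1: add NA@79 -> ring=[79:NA]
Op 2: add NB@74 -> ring=[74:NB,79:NA]
Op 3: route key 84: none >= 84, wrap to smallest pos 74 -> NB
Op 4: remove NA -> ring=[74:NB]
Op 5: route key 23: smallest pos >= 23 is 74 -> NB
Op 6: route key 96: none >= 96, wrap to smallest pos 74 -> NB
Op 7: add NC@88 -> ring=[74:NB,88:NC]
Op 8: add ND@89 -> ring=[74:NB,88:NC,89:ND]
Op 9: remove NB -> ring=[88:NC,89:ND]
Final route key 54: smallest pos >= 54 is 88 -> NC

Answer: NC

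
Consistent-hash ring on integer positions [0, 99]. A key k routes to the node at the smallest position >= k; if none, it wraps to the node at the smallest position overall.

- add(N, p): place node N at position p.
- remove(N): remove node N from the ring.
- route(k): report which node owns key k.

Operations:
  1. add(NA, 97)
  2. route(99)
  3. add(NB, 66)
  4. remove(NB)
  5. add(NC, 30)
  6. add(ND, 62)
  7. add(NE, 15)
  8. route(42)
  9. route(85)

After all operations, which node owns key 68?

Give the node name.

Op 1: add NA@97 -> ring=[97:NA]
Op 2: route key 99: none >= 99, wrap to smallest pos 97 -> NA
Op 3: add NB@66 -> ring=[66:NB,97:NA]
Op 4: remove NB -> ring=[97:NA]
Op 5: add NC@30 -> ring=[30:NC,97:NA]
Op 6: add ND@62 -> ring=[30:NC,62:ND,97:NA]
Op 7: add NE@15 -> ring=[15:NE,30:NC,62:ND,97:NA]
Op 8: route key 42: smallest pos >= 42 is 62 -> ND
Op 9: route key 85: smallest pos >= 85 is 97 -> NA
Final route key 68: smallest pos >= 68 is 97 -> NA

Answer: NA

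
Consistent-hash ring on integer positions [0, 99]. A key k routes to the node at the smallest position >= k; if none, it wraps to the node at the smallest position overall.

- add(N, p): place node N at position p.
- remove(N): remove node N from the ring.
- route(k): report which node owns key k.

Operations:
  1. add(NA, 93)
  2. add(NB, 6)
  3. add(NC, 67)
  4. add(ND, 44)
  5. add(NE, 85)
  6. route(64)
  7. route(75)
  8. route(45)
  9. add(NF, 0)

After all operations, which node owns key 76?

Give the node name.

Op 1: add NA@93 -> ring=[93:NA]
Op 2: add NB@6 -> ring=[6:NB,93:NA]
Op 3: add NC@67 -> ring=[6:NB,67:NC,93:NA]
Op 4: add ND@44 -> ring=[6:NB,44:ND,67:NC,93:NA]
Op 5: add NE@85 -> ring=[6:NB,44:ND,67:NC,85:NE,93:NA]
Op 6: route key 64: smallest pos >= 64 is 67 -> NC
Op 7: route key 75: smallest pos >= 75 is 85 -> NE
Op 8: route key 45: smallest pos >= 45 is 67 -> NC
Op 9: add NF@0 -> ring=[0:NF,6:NB,44:ND,67:NC,85:NE,93:NA]
Final route key 76: smallest pos >= 76 is 85 -> NE

Answer: NE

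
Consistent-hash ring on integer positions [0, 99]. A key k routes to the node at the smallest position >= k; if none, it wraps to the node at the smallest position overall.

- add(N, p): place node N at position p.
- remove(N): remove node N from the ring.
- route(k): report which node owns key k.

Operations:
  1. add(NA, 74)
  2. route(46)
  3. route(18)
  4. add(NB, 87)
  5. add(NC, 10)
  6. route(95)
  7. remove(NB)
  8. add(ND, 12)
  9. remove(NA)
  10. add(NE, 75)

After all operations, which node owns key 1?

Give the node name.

Op 1: add NA@74 -> ring=[74:NA]
Op 2: route key 46: smallest pos >= 46 is 74 -> NA
Op 3: route key 18: smallest pos >= 18 is 74 -> NA
Op 4: add NB@87 -> ring=[74:NA,87:NB]
Op 5: add NC@10 -> ring=[10:NC,74:NA,87:NB]
Op 6: route key 95: none >= 95, wrap to smallest pos 10 -> NC
Op 7: remove NB -> ring=[10:NC,74:NA]
Op 8: add ND@12 -> ring=[10:NC,12:ND,74:NA]
Op 9: remove NA -> ring=[10:NC,12:ND]
Op 10: add NE@75 -> ring=[10:NC,12:ND,75:NE]
Final route key 1: smallest pos >= 1 is 10 -> NC

Answer: NC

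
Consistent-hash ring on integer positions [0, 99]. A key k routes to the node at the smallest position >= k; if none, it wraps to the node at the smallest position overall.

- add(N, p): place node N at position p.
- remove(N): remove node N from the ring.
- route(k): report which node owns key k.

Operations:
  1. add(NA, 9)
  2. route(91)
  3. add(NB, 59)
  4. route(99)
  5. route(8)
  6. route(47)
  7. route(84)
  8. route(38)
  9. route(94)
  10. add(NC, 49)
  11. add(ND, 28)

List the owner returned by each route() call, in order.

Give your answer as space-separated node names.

Answer: NA NA NA NB NA NB NA

Derivation:
Op 1: add NA@9 -> ring=[9:NA]
Op 2: route key 91: none >= 91, wrap to smallest pos 9 -> NA
Op 3: add NB@59 -> ring=[9:NA,59:NB]
Op 4: route key 99: none >= 99, wrap to smallest pos 9 -> NA
Op 5: route key 8: smallest pos >= 8 is 9 -> NA
Op 6: route key 47: smallest pos >= 47 is 59 -> NB
Op 7: route key 84: none >= 84, wrap to smallest pos 9 -> NA
Op 8: route key 38: smallest pos >= 38 is 59 -> NB
Op 9: route key 94: none >= 94, wrap to smallest pos 9 -> NA
Op 10: add NC@49 -> ring=[9:NA,49:NC,59:NB]
Op 11: add ND@28 -> ring=[9:NA,28:ND,49:NC,59:NB]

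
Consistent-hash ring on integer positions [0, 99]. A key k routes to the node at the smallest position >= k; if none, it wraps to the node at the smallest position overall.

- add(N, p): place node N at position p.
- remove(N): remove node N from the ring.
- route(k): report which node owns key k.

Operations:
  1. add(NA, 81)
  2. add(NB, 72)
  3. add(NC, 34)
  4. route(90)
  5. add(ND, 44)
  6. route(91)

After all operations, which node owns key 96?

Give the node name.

Answer: NC

Derivation:
Op 1: add NA@81 -> ring=[81:NA]
Op 2: add NB@72 -> ring=[72:NB,81:NA]
Op 3: add NC@34 -> ring=[34:NC,72:NB,81:NA]
Op 4: route key 90: none >= 90, wrap to smallest pos 34 -> NC
Op 5: add ND@44 -> ring=[34:NC,44:ND,72:NB,81:NA]
Op 6: route key 91: none >= 91, wrap to smallest pos 34 -> NC
Final route key 96: none >= 96, wrap to smallest pos 34 -> NC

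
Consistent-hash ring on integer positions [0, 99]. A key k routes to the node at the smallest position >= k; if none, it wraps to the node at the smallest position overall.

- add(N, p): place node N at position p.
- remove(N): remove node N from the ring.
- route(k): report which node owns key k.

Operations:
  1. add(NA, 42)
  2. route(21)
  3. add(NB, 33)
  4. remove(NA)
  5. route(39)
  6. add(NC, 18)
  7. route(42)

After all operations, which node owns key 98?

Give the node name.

Op 1: add NA@42 -> ring=[42:NA]
Op 2: route key 21: smallest pos >= 21 is 42 -> NA
Op 3: add NB@33 -> ring=[33:NB,42:NA]
Op 4: remove NA -> ring=[33:NB]
Op 5: route key 39: none >= 39, wrap to smallest pos 33 -> NB
Op 6: add NC@18 -> ring=[18:NC,33:NB]
Op 7: route key 42: none >= 42, wrap to smallest pos 18 -> NC
Final route key 98: none >= 98, wrap to smallest pos 18 -> NC

Answer: NC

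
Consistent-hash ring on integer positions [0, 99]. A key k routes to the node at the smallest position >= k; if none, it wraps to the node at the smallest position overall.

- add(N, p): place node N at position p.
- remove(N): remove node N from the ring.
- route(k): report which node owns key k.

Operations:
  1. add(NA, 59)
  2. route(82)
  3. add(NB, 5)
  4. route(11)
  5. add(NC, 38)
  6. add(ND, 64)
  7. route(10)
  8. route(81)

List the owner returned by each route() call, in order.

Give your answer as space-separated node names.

Op 1: add NA@59 -> ring=[59:NA]
Op 2: route key 82: none >= 82, wrap to smallest pos 59 -> NA
Op 3: add NB@5 -> ring=[5:NB,59:NA]
Op 4: route key 11: smallest pos >= 11 is 59 -> NA
Op 5: add NC@38 -> ring=[5:NB,38:NC,59:NA]
Op 6: add ND@64 -> ring=[5:NB,38:NC,59:NA,64:ND]
Op 7: route key 10: smallest pos >= 10 is 38 -> NC
Op 8: route key 81: none >= 81, wrap to smallest pos 5 -> NB

Answer: NA NA NC NB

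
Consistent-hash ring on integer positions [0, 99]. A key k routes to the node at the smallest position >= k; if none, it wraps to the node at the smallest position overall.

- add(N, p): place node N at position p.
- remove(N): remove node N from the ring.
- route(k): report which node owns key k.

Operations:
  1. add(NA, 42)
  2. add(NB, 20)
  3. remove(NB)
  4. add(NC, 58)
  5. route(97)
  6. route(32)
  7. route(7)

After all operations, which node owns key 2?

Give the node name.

Answer: NA

Derivation:
Op 1: add NA@42 -> ring=[42:NA]
Op 2: add NB@20 -> ring=[20:NB,42:NA]
Op 3: remove NB -> ring=[42:NA]
Op 4: add NC@58 -> ring=[42:NA,58:NC]
Op 5: route key 97: none >= 97, wrap to smallest pos 42 -> NA
Op 6: route key 32: smallest pos >= 32 is 42 -> NA
Op 7: route key 7: smallest pos >= 7 is 42 -> NA
Final route key 2: smallest pos >= 2 is 42 -> NA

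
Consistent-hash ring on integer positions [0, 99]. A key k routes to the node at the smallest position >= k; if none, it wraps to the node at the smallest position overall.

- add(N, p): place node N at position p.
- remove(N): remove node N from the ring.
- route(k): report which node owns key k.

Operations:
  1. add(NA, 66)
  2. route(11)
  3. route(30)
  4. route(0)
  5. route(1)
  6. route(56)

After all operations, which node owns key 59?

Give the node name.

Op 1: add NA@66 -> ring=[66:NA]
Op 2: route key 11: smallest pos >= 11 is 66 -> NA
Op 3: route key 30: smallest pos >= 30 is 66 -> NA
Op 4: route key 0: smallest pos >= 0 is 66 -> NA
Op 5: route key 1: smallest pos >= 1 is 66 -> NA
Op 6: route key 56: smallest pos >= 56 is 66 -> NA
Final route key 59: smallest pos >= 59 is 66 -> NA

Answer: NA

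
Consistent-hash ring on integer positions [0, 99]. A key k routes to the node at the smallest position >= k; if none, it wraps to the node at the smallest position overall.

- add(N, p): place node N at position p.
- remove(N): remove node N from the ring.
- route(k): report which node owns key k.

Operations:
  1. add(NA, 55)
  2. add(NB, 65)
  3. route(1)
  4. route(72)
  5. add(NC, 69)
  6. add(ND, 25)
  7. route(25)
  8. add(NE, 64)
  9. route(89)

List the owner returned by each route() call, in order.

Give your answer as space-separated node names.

Answer: NA NA ND ND

Derivation:
Op 1: add NA@55 -> ring=[55:NA]
Op 2: add NB@65 -> ring=[55:NA,65:NB]
Op 3: route key 1: smallest pos >= 1 is 55 -> NA
Op 4: route key 72: none >= 72, wrap to smallest pos 55 -> NA
Op 5: add NC@69 -> ring=[55:NA,65:NB,69:NC]
Op 6: add ND@25 -> ring=[25:ND,55:NA,65:NB,69:NC]
Op 7: route key 25: smallest pos >= 25 is 25 -> ND
Op 8: add NE@64 -> ring=[25:ND,55:NA,64:NE,65:NB,69:NC]
Op 9: route key 89: none >= 89, wrap to smallest pos 25 -> ND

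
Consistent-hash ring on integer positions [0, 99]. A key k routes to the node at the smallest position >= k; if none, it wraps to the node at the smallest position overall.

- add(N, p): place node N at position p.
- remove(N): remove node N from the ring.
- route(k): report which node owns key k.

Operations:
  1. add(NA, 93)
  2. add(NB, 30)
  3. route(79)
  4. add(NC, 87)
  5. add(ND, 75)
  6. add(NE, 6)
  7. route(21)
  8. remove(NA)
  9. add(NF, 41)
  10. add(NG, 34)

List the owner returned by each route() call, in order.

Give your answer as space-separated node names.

Op 1: add NA@93 -> ring=[93:NA]
Op 2: add NB@30 -> ring=[30:NB,93:NA]
Op 3: route key 79: smallest pos >= 79 is 93 -> NA
Op 4: add NC@87 -> ring=[30:NB,87:NC,93:NA]
Op 5: add ND@75 -> ring=[30:NB,75:ND,87:NC,93:NA]
Op 6: add NE@6 -> ring=[6:NE,30:NB,75:ND,87:NC,93:NA]
Op 7: route key 21: smallest pos >= 21 is 30 -> NB
Op 8: remove NA -> ring=[6:NE,30:NB,75:ND,87:NC]
Op 9: add NF@41 -> ring=[6:NE,30:NB,41:NF,75:ND,87:NC]
Op 10: add NG@34 -> ring=[6:NE,30:NB,34:NG,41:NF,75:ND,87:NC]

Answer: NA NB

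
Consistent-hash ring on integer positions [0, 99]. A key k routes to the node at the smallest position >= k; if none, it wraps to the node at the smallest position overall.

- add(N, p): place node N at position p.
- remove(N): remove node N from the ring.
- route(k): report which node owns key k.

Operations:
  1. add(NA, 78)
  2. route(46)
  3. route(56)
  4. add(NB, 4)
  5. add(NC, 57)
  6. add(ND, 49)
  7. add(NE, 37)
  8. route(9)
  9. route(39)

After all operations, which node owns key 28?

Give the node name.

Answer: NE

Derivation:
Op 1: add NA@78 -> ring=[78:NA]
Op 2: route key 46: smallest pos >= 46 is 78 -> NA
Op 3: route key 56: smallest pos >= 56 is 78 -> NA
Op 4: add NB@4 -> ring=[4:NB,78:NA]
Op 5: add NC@57 -> ring=[4:NB,57:NC,78:NA]
Op 6: add ND@49 -> ring=[4:NB,49:ND,57:NC,78:NA]
Op 7: add NE@37 -> ring=[4:NB,37:NE,49:ND,57:NC,78:NA]
Op 8: route key 9: smallest pos >= 9 is 37 -> NE
Op 9: route key 39: smallest pos >= 39 is 49 -> ND
Final route key 28: smallest pos >= 28 is 37 -> NE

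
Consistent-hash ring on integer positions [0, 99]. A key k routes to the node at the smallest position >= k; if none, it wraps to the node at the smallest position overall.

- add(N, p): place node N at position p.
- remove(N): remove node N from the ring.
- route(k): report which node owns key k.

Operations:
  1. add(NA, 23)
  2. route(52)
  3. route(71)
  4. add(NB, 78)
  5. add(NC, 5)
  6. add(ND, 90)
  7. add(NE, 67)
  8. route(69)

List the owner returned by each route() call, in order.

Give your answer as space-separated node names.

Op 1: add NA@23 -> ring=[23:NA]
Op 2: route key 52: none >= 52, wrap to smallest pos 23 -> NA
Op 3: route key 71: none >= 71, wrap to smallest pos 23 -> NA
Op 4: add NB@78 -> ring=[23:NA,78:NB]
Op 5: add NC@5 -> ring=[5:NC,23:NA,78:NB]
Op 6: add ND@90 -> ring=[5:NC,23:NA,78:NB,90:ND]
Op 7: add NE@67 -> ring=[5:NC,23:NA,67:NE,78:NB,90:ND]
Op 8: route key 69: smallest pos >= 69 is 78 -> NB

Answer: NA NA NB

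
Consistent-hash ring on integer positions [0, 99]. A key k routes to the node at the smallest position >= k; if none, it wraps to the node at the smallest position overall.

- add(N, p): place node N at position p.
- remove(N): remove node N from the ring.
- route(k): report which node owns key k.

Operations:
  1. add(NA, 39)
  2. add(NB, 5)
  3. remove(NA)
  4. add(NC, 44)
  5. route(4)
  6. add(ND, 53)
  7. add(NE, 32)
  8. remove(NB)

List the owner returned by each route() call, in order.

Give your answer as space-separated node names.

Answer: NB

Derivation:
Op 1: add NA@39 -> ring=[39:NA]
Op 2: add NB@5 -> ring=[5:NB,39:NA]
Op 3: remove NA -> ring=[5:NB]
Op 4: add NC@44 -> ring=[5:NB,44:NC]
Op 5: route key 4: smallest pos >= 4 is 5 -> NB
Op 6: add ND@53 -> ring=[5:NB,44:NC,53:ND]
Op 7: add NE@32 -> ring=[5:NB,32:NE,44:NC,53:ND]
Op 8: remove NB -> ring=[32:NE,44:NC,53:ND]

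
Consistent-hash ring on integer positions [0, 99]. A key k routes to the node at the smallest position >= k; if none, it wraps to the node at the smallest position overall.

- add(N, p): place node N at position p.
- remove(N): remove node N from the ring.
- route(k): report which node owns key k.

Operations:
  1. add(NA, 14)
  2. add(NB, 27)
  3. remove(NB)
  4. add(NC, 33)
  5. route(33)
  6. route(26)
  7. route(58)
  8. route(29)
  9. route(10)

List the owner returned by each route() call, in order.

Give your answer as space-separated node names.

Answer: NC NC NA NC NA

Derivation:
Op 1: add NA@14 -> ring=[14:NA]
Op 2: add NB@27 -> ring=[14:NA,27:NB]
Op 3: remove NB -> ring=[14:NA]
Op 4: add NC@33 -> ring=[14:NA,33:NC]
Op 5: route key 33: smallest pos >= 33 is 33 -> NC
Op 6: route key 26: smallest pos >= 26 is 33 -> NC
Op 7: route key 58: none >= 58, wrap to smallest pos 14 -> NA
Op 8: route key 29: smallest pos >= 29 is 33 -> NC
Op 9: route key 10: smallest pos >= 10 is 14 -> NA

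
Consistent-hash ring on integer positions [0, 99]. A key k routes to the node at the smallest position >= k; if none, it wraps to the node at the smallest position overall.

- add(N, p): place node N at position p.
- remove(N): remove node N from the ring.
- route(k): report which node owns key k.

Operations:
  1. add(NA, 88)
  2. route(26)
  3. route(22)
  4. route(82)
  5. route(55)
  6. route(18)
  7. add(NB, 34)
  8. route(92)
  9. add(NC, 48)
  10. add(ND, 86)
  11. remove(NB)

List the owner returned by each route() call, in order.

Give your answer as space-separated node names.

Op 1: add NA@88 -> ring=[88:NA]
Op 2: route key 26: smallest pos >= 26 is 88 -> NA
Op 3: route key 22: smallest pos >= 22 is 88 -> NA
Op 4: route key 82: smallest pos >= 82 is 88 -> NA
Op 5: route key 55: smallest pos >= 55 is 88 -> NA
Op 6: route key 18: smallest pos >= 18 is 88 -> NA
Op 7: add NB@34 -> ring=[34:NB,88:NA]
Op 8: route key 92: none >= 92, wrap to smallest pos 34 -> NB
Op 9: add NC@48 -> ring=[34:NB,48:NC,88:NA]
Op 10: add ND@86 -> ring=[34:NB,48:NC,86:ND,88:NA]
Op 11: remove NB -> ring=[48:NC,86:ND,88:NA]

Answer: NA NA NA NA NA NB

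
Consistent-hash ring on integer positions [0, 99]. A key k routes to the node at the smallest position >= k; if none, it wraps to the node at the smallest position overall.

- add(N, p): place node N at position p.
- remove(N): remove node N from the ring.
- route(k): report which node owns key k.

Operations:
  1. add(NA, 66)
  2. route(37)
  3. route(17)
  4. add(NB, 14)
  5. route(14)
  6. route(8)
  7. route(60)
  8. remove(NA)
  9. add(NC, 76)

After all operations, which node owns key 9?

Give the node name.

Answer: NB

Derivation:
Op 1: add NA@66 -> ring=[66:NA]
Op 2: route key 37: smallest pos >= 37 is 66 -> NA
Op 3: route key 17: smallest pos >= 17 is 66 -> NA
Op 4: add NB@14 -> ring=[14:NB,66:NA]
Op 5: route key 14: smallest pos >= 14 is 14 -> NB
Op 6: route key 8: smallest pos >= 8 is 14 -> NB
Op 7: route key 60: smallest pos >= 60 is 66 -> NA
Op 8: remove NA -> ring=[14:NB]
Op 9: add NC@76 -> ring=[14:NB,76:NC]
Final route key 9: smallest pos >= 9 is 14 -> NB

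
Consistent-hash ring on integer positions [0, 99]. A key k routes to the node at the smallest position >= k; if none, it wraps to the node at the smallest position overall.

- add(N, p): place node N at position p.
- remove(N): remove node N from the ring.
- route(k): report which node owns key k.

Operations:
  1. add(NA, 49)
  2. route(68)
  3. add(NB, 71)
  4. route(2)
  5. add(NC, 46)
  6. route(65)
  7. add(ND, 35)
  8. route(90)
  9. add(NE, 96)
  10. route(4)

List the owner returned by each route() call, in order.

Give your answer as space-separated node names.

Answer: NA NA NB ND ND

Derivation:
Op 1: add NA@49 -> ring=[49:NA]
Op 2: route key 68: none >= 68, wrap to smallest pos 49 -> NA
Op 3: add NB@71 -> ring=[49:NA,71:NB]
Op 4: route key 2: smallest pos >= 2 is 49 -> NA
Op 5: add NC@46 -> ring=[46:NC,49:NA,71:NB]
Op 6: route key 65: smallest pos >= 65 is 71 -> NB
Op 7: add ND@35 -> ring=[35:ND,46:NC,49:NA,71:NB]
Op 8: route key 90: none >= 90, wrap to smallest pos 35 -> ND
Op 9: add NE@96 -> ring=[35:ND,46:NC,49:NA,71:NB,96:NE]
Op 10: route key 4: smallest pos >= 4 is 35 -> ND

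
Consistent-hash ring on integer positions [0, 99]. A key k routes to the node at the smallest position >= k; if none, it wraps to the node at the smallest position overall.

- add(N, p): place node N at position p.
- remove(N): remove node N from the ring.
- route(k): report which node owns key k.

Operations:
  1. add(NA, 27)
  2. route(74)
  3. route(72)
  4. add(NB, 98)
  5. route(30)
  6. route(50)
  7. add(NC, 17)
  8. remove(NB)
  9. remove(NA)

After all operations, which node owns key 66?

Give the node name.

Op 1: add NA@27 -> ring=[27:NA]
Op 2: route key 74: none >= 74, wrap to smallest pos 27 -> NA
Op 3: route key 72: none >= 72, wrap to smallest pos 27 -> NA
Op 4: add NB@98 -> ring=[27:NA,98:NB]
Op 5: route key 30: smallest pos >= 30 is 98 -> NB
Op 6: route key 50: smallest pos >= 50 is 98 -> NB
Op 7: add NC@17 -> ring=[17:NC,27:NA,98:NB]
Op 8: remove NB -> ring=[17:NC,27:NA]
Op 9: remove NA -> ring=[17:NC]
Final route key 66: none >= 66, wrap to smallest pos 17 -> NC

Answer: NC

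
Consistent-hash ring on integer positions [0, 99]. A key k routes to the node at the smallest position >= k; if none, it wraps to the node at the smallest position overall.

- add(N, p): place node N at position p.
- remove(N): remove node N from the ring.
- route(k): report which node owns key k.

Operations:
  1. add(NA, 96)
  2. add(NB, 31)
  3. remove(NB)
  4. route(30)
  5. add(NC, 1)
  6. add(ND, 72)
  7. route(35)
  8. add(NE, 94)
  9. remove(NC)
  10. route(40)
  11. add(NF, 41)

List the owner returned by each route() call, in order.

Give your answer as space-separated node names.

Op 1: add NA@96 -> ring=[96:NA]
Op 2: add NB@31 -> ring=[31:NB,96:NA]
Op 3: remove NB -> ring=[96:NA]
Op 4: route key 30: smallest pos >= 30 is 96 -> NA
Op 5: add NC@1 -> ring=[1:NC,96:NA]
Op 6: add ND@72 -> ring=[1:NC,72:ND,96:NA]
Op 7: route key 35: smallest pos >= 35 is 72 -> ND
Op 8: add NE@94 -> ring=[1:NC,72:ND,94:NE,96:NA]
Op 9: remove NC -> ring=[72:ND,94:NE,96:NA]
Op 10: route key 40: smallest pos >= 40 is 72 -> ND
Op 11: add NF@41 -> ring=[41:NF,72:ND,94:NE,96:NA]

Answer: NA ND ND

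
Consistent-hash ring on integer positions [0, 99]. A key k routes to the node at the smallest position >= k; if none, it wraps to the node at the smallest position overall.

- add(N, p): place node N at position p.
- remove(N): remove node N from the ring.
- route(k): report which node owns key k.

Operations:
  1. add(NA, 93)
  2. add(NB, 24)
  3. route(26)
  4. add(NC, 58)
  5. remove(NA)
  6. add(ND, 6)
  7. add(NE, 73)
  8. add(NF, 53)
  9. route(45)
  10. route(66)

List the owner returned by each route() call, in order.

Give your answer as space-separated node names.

Answer: NA NF NE

Derivation:
Op 1: add NA@93 -> ring=[93:NA]
Op 2: add NB@24 -> ring=[24:NB,93:NA]
Op 3: route key 26: smallest pos >= 26 is 93 -> NA
Op 4: add NC@58 -> ring=[24:NB,58:NC,93:NA]
Op 5: remove NA -> ring=[24:NB,58:NC]
Op 6: add ND@6 -> ring=[6:ND,24:NB,58:NC]
Op 7: add NE@73 -> ring=[6:ND,24:NB,58:NC,73:NE]
Op 8: add NF@53 -> ring=[6:ND,24:NB,53:NF,58:NC,73:NE]
Op 9: route key 45: smallest pos >= 45 is 53 -> NF
Op 10: route key 66: smallest pos >= 66 is 73 -> NE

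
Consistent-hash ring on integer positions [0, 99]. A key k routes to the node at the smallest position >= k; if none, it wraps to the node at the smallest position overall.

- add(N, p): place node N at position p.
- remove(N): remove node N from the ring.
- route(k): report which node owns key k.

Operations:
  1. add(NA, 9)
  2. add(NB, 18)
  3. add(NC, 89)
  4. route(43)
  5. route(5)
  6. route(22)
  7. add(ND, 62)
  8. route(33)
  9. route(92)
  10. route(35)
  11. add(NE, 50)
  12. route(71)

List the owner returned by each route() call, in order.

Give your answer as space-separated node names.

Op 1: add NA@9 -> ring=[9:NA]
Op 2: add NB@18 -> ring=[9:NA,18:NB]
Op 3: add NC@89 -> ring=[9:NA,18:NB,89:NC]
Op 4: route key 43: smallest pos >= 43 is 89 -> NC
Op 5: route key 5: smallest pos >= 5 is 9 -> NA
Op 6: route key 22: smallest pos >= 22 is 89 -> NC
Op 7: add ND@62 -> ring=[9:NA,18:NB,62:ND,89:NC]
Op 8: route key 33: smallest pos >= 33 is 62 -> ND
Op 9: route key 92: none >= 92, wrap to smallest pos 9 -> NA
Op 10: route key 35: smallest pos >= 35 is 62 -> ND
Op 11: add NE@50 -> ring=[9:NA,18:NB,50:NE,62:ND,89:NC]
Op 12: route key 71: smallest pos >= 71 is 89 -> NC

Answer: NC NA NC ND NA ND NC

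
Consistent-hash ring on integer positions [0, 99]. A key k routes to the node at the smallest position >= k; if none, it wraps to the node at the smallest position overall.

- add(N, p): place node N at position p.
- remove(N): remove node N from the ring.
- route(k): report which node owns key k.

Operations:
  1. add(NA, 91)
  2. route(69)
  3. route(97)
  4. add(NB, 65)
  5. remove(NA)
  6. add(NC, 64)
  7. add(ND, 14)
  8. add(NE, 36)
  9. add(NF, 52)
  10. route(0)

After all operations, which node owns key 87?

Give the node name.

Answer: ND

Derivation:
Op 1: add NA@91 -> ring=[91:NA]
Op 2: route key 69: smallest pos >= 69 is 91 -> NA
Op 3: route key 97: none >= 97, wrap to smallest pos 91 -> NA
Op 4: add NB@65 -> ring=[65:NB,91:NA]
Op 5: remove NA -> ring=[65:NB]
Op 6: add NC@64 -> ring=[64:NC,65:NB]
Op 7: add ND@14 -> ring=[14:ND,64:NC,65:NB]
Op 8: add NE@36 -> ring=[14:ND,36:NE,64:NC,65:NB]
Op 9: add NF@52 -> ring=[14:ND,36:NE,52:NF,64:NC,65:NB]
Op 10: route key 0: smallest pos >= 0 is 14 -> ND
Final route key 87: none >= 87, wrap to smallest pos 14 -> ND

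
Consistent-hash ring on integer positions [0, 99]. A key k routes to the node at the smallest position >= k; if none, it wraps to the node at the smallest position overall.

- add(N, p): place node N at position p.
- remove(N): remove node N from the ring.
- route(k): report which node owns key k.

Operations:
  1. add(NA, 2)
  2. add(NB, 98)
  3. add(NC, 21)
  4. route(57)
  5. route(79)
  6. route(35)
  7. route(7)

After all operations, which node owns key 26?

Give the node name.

Answer: NB

Derivation:
Op 1: add NA@2 -> ring=[2:NA]
Op 2: add NB@98 -> ring=[2:NA,98:NB]
Op 3: add NC@21 -> ring=[2:NA,21:NC,98:NB]
Op 4: route key 57: smallest pos >= 57 is 98 -> NB
Op 5: route key 79: smallest pos >= 79 is 98 -> NB
Op 6: route key 35: smallest pos >= 35 is 98 -> NB
Op 7: route key 7: smallest pos >= 7 is 21 -> NC
Final route key 26: smallest pos >= 26 is 98 -> NB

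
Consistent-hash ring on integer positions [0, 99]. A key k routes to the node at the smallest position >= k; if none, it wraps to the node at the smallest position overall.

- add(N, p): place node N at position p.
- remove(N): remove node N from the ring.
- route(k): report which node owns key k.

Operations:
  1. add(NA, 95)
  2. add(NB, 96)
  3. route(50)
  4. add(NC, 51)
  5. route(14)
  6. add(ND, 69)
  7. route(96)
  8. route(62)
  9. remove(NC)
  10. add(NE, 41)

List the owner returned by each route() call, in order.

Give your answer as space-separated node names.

Answer: NA NC NB ND

Derivation:
Op 1: add NA@95 -> ring=[95:NA]
Op 2: add NB@96 -> ring=[95:NA,96:NB]
Op 3: route key 50: smallest pos >= 50 is 95 -> NA
Op 4: add NC@51 -> ring=[51:NC,95:NA,96:NB]
Op 5: route key 14: smallest pos >= 14 is 51 -> NC
Op 6: add ND@69 -> ring=[51:NC,69:ND,95:NA,96:NB]
Op 7: route key 96: smallest pos >= 96 is 96 -> NB
Op 8: route key 62: smallest pos >= 62 is 69 -> ND
Op 9: remove NC -> ring=[69:ND,95:NA,96:NB]
Op 10: add NE@41 -> ring=[41:NE,69:ND,95:NA,96:NB]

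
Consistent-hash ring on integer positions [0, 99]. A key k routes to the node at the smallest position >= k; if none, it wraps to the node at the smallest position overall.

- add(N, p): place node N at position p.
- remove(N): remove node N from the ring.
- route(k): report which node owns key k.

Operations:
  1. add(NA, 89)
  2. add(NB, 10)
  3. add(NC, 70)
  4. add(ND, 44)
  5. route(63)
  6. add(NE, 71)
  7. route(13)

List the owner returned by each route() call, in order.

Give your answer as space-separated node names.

Answer: NC ND

Derivation:
Op 1: add NA@89 -> ring=[89:NA]
Op 2: add NB@10 -> ring=[10:NB,89:NA]
Op 3: add NC@70 -> ring=[10:NB,70:NC,89:NA]
Op 4: add ND@44 -> ring=[10:NB,44:ND,70:NC,89:NA]
Op 5: route key 63: smallest pos >= 63 is 70 -> NC
Op 6: add NE@71 -> ring=[10:NB,44:ND,70:NC,71:NE,89:NA]
Op 7: route key 13: smallest pos >= 13 is 44 -> ND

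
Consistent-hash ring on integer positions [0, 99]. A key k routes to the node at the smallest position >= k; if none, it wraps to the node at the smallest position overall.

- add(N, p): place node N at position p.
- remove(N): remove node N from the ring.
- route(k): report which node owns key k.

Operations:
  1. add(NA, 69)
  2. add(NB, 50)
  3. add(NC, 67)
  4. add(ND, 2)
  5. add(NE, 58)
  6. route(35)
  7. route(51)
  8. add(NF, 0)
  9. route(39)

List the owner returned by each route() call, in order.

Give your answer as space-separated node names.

Answer: NB NE NB

Derivation:
Op 1: add NA@69 -> ring=[69:NA]
Op 2: add NB@50 -> ring=[50:NB,69:NA]
Op 3: add NC@67 -> ring=[50:NB,67:NC,69:NA]
Op 4: add ND@2 -> ring=[2:ND,50:NB,67:NC,69:NA]
Op 5: add NE@58 -> ring=[2:ND,50:NB,58:NE,67:NC,69:NA]
Op 6: route key 35: smallest pos >= 35 is 50 -> NB
Op 7: route key 51: smallest pos >= 51 is 58 -> NE
Op 8: add NF@0 -> ring=[0:NF,2:ND,50:NB,58:NE,67:NC,69:NA]
Op 9: route key 39: smallest pos >= 39 is 50 -> NB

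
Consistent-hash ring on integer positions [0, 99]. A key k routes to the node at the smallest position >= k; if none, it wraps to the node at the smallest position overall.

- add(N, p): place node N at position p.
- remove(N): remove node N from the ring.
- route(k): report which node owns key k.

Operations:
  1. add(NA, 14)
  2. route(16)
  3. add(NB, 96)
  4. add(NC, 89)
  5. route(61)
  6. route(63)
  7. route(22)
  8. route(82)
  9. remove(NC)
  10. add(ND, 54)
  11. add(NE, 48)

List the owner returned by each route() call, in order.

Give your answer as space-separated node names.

Op 1: add NA@14 -> ring=[14:NA]
Op 2: route key 16: none >= 16, wrap to smallest pos 14 -> NA
Op 3: add NB@96 -> ring=[14:NA,96:NB]
Op 4: add NC@89 -> ring=[14:NA,89:NC,96:NB]
Op 5: route key 61: smallest pos >= 61 is 89 -> NC
Op 6: route key 63: smallest pos >= 63 is 89 -> NC
Op 7: route key 22: smallest pos >= 22 is 89 -> NC
Op 8: route key 82: smallest pos >= 82 is 89 -> NC
Op 9: remove NC -> ring=[14:NA,96:NB]
Op 10: add ND@54 -> ring=[14:NA,54:ND,96:NB]
Op 11: add NE@48 -> ring=[14:NA,48:NE,54:ND,96:NB]

Answer: NA NC NC NC NC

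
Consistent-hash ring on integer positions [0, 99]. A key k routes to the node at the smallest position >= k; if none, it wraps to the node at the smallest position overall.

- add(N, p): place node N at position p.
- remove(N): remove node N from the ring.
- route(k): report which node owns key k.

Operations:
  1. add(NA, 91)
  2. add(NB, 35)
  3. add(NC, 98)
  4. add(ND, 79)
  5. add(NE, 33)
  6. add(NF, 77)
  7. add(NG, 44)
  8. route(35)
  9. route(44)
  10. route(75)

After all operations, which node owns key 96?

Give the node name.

Op 1: add NA@91 -> ring=[91:NA]
Op 2: add NB@35 -> ring=[35:NB,91:NA]
Op 3: add NC@98 -> ring=[35:NB,91:NA,98:NC]
Op 4: add ND@79 -> ring=[35:NB,79:ND,91:NA,98:NC]
Op 5: add NE@33 -> ring=[33:NE,35:NB,79:ND,91:NA,98:NC]
Op 6: add NF@77 -> ring=[33:NE,35:NB,77:NF,79:ND,91:NA,98:NC]
Op 7: add NG@44 -> ring=[33:NE,35:NB,44:NG,77:NF,79:ND,91:NA,98:NC]
Op 8: route key 35: smallest pos >= 35 is 35 -> NB
Op 9: route key 44: smallest pos >= 44 is 44 -> NG
Op 10: route key 75: smallest pos >= 75 is 77 -> NF
Final route key 96: smallest pos >= 96 is 98 -> NC

Answer: NC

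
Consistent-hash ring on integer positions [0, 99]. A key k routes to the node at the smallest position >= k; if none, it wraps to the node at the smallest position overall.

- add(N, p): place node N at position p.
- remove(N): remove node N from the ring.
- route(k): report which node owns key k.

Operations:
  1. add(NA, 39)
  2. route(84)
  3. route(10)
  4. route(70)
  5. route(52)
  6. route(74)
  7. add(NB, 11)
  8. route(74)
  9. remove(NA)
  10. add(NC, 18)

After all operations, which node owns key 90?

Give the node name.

Answer: NB

Derivation:
Op 1: add NA@39 -> ring=[39:NA]
Op 2: route key 84: none >= 84, wrap to smallest pos 39 -> NA
Op 3: route key 10: smallest pos >= 10 is 39 -> NA
Op 4: route key 70: none >= 70, wrap to smallest pos 39 -> NA
Op 5: route key 52: none >= 52, wrap to smallest pos 39 -> NA
Op 6: route key 74: none >= 74, wrap to smallest pos 39 -> NA
Op 7: add NB@11 -> ring=[11:NB,39:NA]
Op 8: route key 74: none >= 74, wrap to smallest pos 11 -> NB
Op 9: remove NA -> ring=[11:NB]
Op 10: add NC@18 -> ring=[11:NB,18:NC]
Final route key 90: none >= 90, wrap to smallest pos 11 -> NB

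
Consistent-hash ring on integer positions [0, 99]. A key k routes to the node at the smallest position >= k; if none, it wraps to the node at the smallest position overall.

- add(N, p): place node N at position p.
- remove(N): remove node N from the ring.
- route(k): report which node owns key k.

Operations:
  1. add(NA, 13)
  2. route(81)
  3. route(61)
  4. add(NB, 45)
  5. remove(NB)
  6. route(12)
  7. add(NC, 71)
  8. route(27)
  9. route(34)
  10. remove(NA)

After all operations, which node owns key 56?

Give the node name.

Answer: NC

Derivation:
Op 1: add NA@13 -> ring=[13:NA]
Op 2: route key 81: none >= 81, wrap to smallest pos 13 -> NA
Op 3: route key 61: none >= 61, wrap to smallest pos 13 -> NA
Op 4: add NB@45 -> ring=[13:NA,45:NB]
Op 5: remove NB -> ring=[13:NA]
Op 6: route key 12: smallest pos >= 12 is 13 -> NA
Op 7: add NC@71 -> ring=[13:NA,71:NC]
Op 8: route key 27: smallest pos >= 27 is 71 -> NC
Op 9: route key 34: smallest pos >= 34 is 71 -> NC
Op 10: remove NA -> ring=[71:NC]
Final route key 56: smallest pos >= 56 is 71 -> NC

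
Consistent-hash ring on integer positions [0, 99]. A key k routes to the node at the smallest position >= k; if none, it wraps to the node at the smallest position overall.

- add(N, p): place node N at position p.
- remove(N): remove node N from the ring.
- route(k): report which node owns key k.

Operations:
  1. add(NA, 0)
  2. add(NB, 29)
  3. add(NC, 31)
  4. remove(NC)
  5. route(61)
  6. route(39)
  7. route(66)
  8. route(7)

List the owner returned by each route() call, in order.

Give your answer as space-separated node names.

Op 1: add NA@0 -> ring=[0:NA]
Op 2: add NB@29 -> ring=[0:NA,29:NB]
Op 3: add NC@31 -> ring=[0:NA,29:NB,31:NC]
Op 4: remove NC -> ring=[0:NA,29:NB]
Op 5: route key 61: none >= 61, wrap to smallest pos 0 -> NA
Op 6: route key 39: none >= 39, wrap to smallest pos 0 -> NA
Op 7: route key 66: none >= 66, wrap to smallest pos 0 -> NA
Op 8: route key 7: smallest pos >= 7 is 29 -> NB

Answer: NA NA NA NB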